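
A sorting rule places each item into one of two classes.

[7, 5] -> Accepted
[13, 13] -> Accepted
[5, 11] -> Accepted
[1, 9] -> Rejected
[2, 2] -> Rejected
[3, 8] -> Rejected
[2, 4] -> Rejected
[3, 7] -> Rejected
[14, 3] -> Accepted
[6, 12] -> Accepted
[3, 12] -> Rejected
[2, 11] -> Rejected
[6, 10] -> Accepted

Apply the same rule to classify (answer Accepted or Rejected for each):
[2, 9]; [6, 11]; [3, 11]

The pattern is that an item is 'Accepted' exactly when: first ≥ 4.
Rejected: [2, 9], since first 2.
Accepted: [6, 11], since first 6.
Rejected: [3, 11], since first 3.

Rejected, Accepted, Rejected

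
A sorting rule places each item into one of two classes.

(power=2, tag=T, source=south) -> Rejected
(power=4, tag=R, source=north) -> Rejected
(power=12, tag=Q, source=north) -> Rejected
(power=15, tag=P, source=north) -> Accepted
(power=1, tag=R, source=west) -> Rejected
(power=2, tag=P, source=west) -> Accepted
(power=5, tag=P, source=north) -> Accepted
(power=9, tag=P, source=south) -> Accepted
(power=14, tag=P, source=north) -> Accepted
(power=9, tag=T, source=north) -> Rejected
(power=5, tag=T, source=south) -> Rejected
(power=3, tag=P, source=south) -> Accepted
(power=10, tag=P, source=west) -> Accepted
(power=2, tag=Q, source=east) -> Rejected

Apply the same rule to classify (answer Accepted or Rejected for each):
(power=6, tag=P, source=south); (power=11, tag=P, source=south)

The simplest hypothesis consistent with all the labels is: tag is P.
(power=6, tag=P, source=south) → tag is P → Accepted.
(power=11, tag=P, source=south) → tag is P → Accepted.

Accepted, Accepted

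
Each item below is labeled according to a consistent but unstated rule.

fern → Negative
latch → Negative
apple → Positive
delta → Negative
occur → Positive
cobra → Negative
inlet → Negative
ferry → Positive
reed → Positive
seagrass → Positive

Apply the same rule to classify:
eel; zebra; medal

All 'Positive' examples share one property — has a double letter — and every 'Negative' example lacks it.
eel: Positive ('ee' doubled).
zebra: Negative (no doubled letter).
medal: Negative (no doubled letter).

Positive, Negative, Negative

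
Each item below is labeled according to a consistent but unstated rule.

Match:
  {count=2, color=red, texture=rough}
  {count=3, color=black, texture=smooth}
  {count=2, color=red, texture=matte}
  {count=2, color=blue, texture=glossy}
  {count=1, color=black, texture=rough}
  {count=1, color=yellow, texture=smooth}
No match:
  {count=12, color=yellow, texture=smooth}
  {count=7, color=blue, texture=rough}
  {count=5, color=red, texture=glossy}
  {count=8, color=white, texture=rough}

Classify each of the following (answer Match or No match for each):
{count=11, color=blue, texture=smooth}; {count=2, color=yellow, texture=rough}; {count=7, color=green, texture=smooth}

No match, Match, No match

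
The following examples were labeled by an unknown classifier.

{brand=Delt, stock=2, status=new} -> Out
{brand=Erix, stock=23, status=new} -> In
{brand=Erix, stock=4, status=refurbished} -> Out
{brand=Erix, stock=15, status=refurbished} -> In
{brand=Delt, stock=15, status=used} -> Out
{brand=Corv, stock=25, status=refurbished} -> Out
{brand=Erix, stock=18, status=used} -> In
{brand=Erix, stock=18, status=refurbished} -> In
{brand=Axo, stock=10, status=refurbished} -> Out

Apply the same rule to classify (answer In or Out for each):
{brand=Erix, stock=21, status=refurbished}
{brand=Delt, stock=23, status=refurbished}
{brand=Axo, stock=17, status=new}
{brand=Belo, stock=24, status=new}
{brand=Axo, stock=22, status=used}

Rule: brand is Erix AND stock ≥ 10. This holds for each 'In' example and fails for each 'Out' one.
{brand=Erix, stock=21, status=refurbished}: brand is Erix, stock = 21, has this property → In.
{brand=Delt, stock=23, status=refurbished}: brand is Delt, stock = 23, doesn't qualify → Out.
{brand=Axo, stock=17, status=new}: brand is Axo, stock = 17, doesn't qualify → Out.
{brand=Belo, stock=24, status=new}: brand is Belo, stock = 24, doesn't qualify → Out.
{brand=Axo, stock=22, status=used}: brand is Axo, stock = 22, doesn't qualify → Out.

In, Out, Out, Out, Out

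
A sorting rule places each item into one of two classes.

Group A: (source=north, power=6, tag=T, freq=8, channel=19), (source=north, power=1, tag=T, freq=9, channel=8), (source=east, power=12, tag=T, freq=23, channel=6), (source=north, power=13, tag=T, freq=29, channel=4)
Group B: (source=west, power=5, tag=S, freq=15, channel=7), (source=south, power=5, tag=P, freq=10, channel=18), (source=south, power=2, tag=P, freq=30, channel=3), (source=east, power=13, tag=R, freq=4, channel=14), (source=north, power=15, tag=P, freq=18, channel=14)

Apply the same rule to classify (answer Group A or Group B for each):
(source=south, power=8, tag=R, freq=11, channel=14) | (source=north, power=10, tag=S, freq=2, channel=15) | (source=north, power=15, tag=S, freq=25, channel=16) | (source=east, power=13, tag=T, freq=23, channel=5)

Every 'Group A' example satisfies: tag is T. None of the 'Group B' examples do.
(source=south, power=8, tag=R, freq=11, channel=14): tag is R — doesn't qualify, so Group B. (source=north, power=10, tag=S, freq=2, channel=15): tag is S — doesn't qualify, so Group B. (source=north, power=15, tag=S, freq=25, channel=16): tag is S — doesn't qualify, so Group B. (source=east, power=13, tag=T, freq=23, channel=5): tag is T — fits, so Group A.

Group B, Group B, Group B, Group A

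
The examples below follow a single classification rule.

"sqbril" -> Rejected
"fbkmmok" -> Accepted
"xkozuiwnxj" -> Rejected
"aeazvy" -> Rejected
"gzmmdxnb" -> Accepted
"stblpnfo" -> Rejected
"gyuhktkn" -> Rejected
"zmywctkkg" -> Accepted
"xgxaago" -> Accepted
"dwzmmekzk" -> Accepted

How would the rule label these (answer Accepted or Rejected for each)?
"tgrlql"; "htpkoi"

Rejected, Rejected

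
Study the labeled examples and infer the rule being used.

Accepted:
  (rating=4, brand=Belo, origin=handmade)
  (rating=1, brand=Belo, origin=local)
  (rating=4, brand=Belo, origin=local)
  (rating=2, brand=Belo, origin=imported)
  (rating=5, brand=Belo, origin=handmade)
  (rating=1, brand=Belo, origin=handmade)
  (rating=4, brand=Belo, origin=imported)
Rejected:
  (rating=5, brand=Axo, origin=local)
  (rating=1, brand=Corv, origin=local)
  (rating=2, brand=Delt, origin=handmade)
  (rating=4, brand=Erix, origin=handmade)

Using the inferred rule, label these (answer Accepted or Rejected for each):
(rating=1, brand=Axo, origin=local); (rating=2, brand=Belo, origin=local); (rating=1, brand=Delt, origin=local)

Rejected, Accepted, Rejected

The classifier is using: brand is Belo.
(rating=1, brand=Axo, origin=local): brand is Axo — doesn't qualify, so Rejected. (rating=2, brand=Belo, origin=local): brand is Belo — checks out, so Accepted. (rating=1, brand=Delt, origin=local): brand is Delt — doesn't qualify, so Rejected.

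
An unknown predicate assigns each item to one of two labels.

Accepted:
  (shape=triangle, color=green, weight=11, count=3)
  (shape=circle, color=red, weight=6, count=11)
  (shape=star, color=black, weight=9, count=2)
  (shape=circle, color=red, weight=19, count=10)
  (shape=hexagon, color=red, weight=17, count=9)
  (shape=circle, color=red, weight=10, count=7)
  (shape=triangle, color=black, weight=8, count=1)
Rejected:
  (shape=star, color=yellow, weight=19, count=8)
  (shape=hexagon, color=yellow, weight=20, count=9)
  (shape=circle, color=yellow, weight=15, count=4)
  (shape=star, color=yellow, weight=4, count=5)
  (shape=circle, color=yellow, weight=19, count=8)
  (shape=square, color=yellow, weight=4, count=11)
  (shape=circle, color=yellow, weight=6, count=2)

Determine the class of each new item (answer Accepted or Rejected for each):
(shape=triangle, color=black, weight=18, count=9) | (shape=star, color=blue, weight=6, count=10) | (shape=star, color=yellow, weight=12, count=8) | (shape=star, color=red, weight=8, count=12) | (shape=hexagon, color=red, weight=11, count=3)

Every 'Accepted' example satisfies: color is not yellow. None of the 'Rejected' examples do.
(shape=triangle, color=black, weight=18, count=9): color is black, matches → Accepted. (shape=star, color=blue, weight=6, count=10): color is blue, matches → Accepted. (shape=star, color=yellow, weight=12, count=8): color is yellow, lacks this property → Rejected. (shape=star, color=red, weight=8, count=12): color is red, matches → Accepted. (shape=hexagon, color=red, weight=11, count=3): color is red, matches → Accepted.

Accepted, Accepted, Rejected, Accepted, Accepted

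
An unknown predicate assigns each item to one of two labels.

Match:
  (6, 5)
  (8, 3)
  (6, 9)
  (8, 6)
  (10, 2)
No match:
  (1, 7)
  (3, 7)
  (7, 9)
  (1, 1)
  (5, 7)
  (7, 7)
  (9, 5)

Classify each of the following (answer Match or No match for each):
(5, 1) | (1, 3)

The pattern is that an item is 'Match' exactly when: first is even.
(5, 1) — first 5, hence No match.
(1, 3) — first 1, hence No match.

No match, No match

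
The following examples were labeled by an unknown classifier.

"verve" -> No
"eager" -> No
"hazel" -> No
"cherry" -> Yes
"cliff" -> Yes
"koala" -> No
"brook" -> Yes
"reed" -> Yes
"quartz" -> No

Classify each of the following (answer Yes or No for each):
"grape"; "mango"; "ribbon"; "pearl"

No, No, Yes, No

The pattern is that an item is 'Yes' exactly when: has a double letter.
"grape" — no doubled letter, hence No. "mango" — no doubled letter, hence No. "ribbon" — 'bb' doubled, hence Yes. "pearl" — no doubled letter, hence No.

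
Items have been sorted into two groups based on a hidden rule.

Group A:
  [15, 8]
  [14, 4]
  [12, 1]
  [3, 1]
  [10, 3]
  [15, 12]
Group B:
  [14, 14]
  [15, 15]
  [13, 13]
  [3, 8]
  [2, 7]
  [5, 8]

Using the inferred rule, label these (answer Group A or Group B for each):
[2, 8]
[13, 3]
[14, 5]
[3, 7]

Group B, Group A, Group A, Group B

The common property of the 'Group A' items is: first > second. No 'Group B' item has it.
[2, 8] — 2 < 8, hence Group B.
[13, 3] — 13 > 3, hence Group A.
[14, 5] — 14 > 5, hence Group A.
[3, 7] — 3 < 7, hence Group B.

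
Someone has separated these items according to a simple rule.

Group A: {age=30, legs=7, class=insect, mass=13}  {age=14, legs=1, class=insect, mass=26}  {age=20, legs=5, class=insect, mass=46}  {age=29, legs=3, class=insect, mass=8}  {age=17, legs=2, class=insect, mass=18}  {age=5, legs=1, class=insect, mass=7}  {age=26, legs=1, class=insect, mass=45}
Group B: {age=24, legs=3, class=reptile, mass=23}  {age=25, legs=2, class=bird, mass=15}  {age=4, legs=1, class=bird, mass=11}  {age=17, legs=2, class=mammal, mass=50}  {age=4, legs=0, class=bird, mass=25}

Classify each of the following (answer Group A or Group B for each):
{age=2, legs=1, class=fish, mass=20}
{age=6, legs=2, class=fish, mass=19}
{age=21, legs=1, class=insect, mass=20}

Group B, Group B, Group A

'Group A' ⟺ class is insect.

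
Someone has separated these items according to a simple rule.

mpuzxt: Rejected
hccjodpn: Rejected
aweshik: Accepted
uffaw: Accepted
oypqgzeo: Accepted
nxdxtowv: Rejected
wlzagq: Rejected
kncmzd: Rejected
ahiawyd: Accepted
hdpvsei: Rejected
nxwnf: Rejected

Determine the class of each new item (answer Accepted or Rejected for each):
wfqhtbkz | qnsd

The classifier is using: starts with a vowel.
Rejected: wfqhtbkz, since starts with 'w'. Rejected: qnsd, since starts with 'q'.

Rejected, Rejected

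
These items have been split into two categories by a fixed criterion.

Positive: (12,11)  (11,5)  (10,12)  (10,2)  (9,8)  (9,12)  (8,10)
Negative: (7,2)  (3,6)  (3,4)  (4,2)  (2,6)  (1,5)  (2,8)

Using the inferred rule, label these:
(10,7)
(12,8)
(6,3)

The common property of the 'Positive' items is: sum ≥ 12. No 'Negative' item has it.
(10,7) — 10+7 = 17, hence Positive. (12,8) — 12+8 = 20, hence Positive. (6,3) — 6+3 = 9, hence Negative.

Positive, Positive, Negative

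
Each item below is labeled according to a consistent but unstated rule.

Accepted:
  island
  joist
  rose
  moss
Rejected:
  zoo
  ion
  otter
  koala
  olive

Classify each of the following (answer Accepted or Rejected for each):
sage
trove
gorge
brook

Accepted, Rejected, Rejected, Rejected

Looking at the examples, the only property every 'Accepted' case has and every 'Rejected' case lacks is: contains 's'.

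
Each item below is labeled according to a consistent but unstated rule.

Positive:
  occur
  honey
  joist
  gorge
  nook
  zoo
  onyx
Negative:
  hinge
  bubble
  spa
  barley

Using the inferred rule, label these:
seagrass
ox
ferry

Negative, Positive, Negative

The common property of the 'Positive' items is: contains 'o'. No 'Negative' item has it.
Negative: seagrass, since no 'o'.
Positive: ox, since has 'o'.
Negative: ferry, since no 'o'.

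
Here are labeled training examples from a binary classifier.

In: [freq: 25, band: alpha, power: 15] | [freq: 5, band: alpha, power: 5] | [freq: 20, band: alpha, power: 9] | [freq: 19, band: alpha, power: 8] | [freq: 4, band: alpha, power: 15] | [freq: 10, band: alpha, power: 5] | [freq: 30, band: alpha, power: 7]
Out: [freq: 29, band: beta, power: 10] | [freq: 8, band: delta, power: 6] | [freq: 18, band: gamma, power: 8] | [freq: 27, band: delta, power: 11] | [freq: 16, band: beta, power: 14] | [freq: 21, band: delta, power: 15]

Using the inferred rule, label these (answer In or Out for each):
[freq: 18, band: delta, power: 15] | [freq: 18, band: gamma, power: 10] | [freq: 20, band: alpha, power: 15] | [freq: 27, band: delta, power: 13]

Every 'In' example satisfies: band is alpha. None of the 'Out' examples do.
[freq: 18, band: delta, power: 15]: band is delta, does not fit → Out. [freq: 18, band: gamma, power: 10]: band is gamma, does not fit → Out. [freq: 20, band: alpha, power: 15]: band is alpha, meets the rule → In. [freq: 27, band: delta, power: 13]: band is delta, does not fit → Out.

Out, Out, In, Out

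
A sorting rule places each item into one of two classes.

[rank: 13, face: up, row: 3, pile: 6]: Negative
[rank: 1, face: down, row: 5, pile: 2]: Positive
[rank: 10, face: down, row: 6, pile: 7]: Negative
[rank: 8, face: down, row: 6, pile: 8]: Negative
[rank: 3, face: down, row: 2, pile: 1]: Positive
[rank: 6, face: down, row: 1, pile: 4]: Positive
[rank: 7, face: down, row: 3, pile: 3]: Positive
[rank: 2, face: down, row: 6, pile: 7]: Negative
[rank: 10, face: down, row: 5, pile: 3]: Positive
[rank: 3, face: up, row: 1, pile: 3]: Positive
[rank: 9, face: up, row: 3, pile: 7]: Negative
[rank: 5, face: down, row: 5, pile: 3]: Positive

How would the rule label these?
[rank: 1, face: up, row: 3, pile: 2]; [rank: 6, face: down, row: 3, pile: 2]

The common property of the 'Positive' items is: pile ≤ 4. No 'Negative' item has it.
[rank: 1, face: up, row: 3, pile: 2]: pile = 2, fits → Positive. [rank: 6, face: down, row: 3, pile: 2]: pile = 2, fits → Positive.

Positive, Positive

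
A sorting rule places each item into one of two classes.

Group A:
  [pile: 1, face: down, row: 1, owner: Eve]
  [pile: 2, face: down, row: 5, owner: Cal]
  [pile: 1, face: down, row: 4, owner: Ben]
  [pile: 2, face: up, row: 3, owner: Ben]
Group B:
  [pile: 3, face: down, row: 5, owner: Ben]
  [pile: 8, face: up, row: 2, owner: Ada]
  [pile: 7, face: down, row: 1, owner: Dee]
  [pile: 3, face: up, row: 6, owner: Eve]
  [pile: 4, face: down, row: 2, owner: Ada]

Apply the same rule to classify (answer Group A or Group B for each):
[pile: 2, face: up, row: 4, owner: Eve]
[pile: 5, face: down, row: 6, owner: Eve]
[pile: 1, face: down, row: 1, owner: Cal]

Group A, Group B, Group A

All 'Group A' examples share one property — pile ≤ 2 — and every 'Group B' example lacks it.
[pile: 2, face: up, row: 4, owner: Eve]: pile = 2 — passes, so Group A. [pile: 5, face: down, row: 6, owner: Eve]: pile = 5 — does not pass, so Group B. [pile: 1, face: down, row: 1, owner: Cal]: pile = 1 — passes, so Group A.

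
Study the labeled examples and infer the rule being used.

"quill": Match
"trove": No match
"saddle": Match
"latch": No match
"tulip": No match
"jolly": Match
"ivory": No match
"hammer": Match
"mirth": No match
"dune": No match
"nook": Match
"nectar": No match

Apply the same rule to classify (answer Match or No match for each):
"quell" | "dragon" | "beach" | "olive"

Match, No match, No match, No match

The common property of the 'Match' items is: has a double letter. No 'No match' item has it.
"quell" → 'll' doubled → Match. "dragon" → no doubled letter → No match. "beach" → no doubled letter → No match. "olive" → no doubled letter → No match.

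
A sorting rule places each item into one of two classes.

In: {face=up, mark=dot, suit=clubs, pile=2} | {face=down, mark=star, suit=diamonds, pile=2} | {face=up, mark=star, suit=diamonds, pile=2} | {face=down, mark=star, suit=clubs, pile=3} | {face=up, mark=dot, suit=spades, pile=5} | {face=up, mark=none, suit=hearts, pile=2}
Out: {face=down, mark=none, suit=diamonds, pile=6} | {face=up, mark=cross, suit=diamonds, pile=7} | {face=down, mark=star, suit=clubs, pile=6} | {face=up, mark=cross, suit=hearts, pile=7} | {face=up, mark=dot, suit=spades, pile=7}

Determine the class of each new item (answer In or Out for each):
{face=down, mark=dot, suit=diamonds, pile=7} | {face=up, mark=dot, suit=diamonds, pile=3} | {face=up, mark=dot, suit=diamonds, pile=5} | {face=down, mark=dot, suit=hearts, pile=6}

The classifier is using: pile ≤ 5.
{face=down, mark=dot, suit=diamonds, pile=7} → pile = 7 → Out. {face=up, mark=dot, suit=diamonds, pile=3} → pile = 3 → In. {face=up, mark=dot, suit=diamonds, pile=5} → pile = 5 → In. {face=down, mark=dot, suit=hearts, pile=6} → pile = 6 → Out.

Out, In, In, Out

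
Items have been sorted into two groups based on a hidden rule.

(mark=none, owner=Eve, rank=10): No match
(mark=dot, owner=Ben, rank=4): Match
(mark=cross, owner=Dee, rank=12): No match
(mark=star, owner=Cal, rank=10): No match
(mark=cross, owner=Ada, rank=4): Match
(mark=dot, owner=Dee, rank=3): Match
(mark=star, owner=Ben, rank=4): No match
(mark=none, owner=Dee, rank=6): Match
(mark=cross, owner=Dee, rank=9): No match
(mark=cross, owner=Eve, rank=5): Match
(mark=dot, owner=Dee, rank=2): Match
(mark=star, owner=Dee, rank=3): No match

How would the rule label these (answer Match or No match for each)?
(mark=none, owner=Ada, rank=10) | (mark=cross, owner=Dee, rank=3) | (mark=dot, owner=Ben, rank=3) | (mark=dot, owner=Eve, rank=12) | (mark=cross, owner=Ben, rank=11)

The rule appears to be: mark is not star AND rank ≤ 6.
(mark=none, owner=Ada, rank=10): mark is none, rank = 10, does not satisfy this → No match. (mark=cross, owner=Dee, rank=3): mark is cross, rank = 3, checks out → Match. (mark=dot, owner=Ben, rank=3): mark is dot, rank = 3, checks out → Match. (mark=dot, owner=Eve, rank=12): mark is dot, rank = 12, does not satisfy this → No match. (mark=cross, owner=Ben, rank=11): mark is cross, rank = 11, does not satisfy this → No match.

No match, Match, Match, No match, No match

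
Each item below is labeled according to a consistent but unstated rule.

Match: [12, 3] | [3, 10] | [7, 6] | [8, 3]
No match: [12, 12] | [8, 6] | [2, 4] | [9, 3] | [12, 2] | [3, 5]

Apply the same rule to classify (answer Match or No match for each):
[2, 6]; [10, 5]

Rule: sum is odd. This holds for each 'Match' example and fails for each 'No match' one.

No match, Match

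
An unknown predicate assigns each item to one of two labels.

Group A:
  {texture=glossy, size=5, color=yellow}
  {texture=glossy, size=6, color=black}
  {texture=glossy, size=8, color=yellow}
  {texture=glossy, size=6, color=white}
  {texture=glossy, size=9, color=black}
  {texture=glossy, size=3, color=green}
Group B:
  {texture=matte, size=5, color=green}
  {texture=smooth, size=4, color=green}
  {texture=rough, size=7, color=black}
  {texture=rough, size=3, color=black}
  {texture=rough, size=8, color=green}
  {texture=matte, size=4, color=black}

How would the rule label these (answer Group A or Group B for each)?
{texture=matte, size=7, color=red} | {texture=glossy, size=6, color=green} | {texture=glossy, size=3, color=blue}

The simplest hypothesis consistent with all the labels is: texture is glossy.
{texture=matte, size=7, color=red}: texture is matte — doesn't qualify, so Group B. {texture=glossy, size=6, color=green}: texture is glossy — passes, so Group A. {texture=glossy, size=3, color=blue}: texture is glossy — passes, so Group A.

Group B, Group A, Group A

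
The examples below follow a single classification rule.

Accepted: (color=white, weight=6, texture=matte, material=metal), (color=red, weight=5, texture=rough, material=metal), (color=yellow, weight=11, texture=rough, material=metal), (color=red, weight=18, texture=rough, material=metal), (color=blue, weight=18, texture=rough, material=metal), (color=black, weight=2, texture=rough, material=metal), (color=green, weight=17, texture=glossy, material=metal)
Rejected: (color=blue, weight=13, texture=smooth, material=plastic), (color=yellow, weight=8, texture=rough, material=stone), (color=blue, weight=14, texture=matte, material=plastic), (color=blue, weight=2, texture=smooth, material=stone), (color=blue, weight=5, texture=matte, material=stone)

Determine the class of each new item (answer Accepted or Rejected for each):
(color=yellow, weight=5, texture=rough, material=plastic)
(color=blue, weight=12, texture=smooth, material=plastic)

A rule that fits every label: material is metal — true of each 'Accepted' example, false of each 'Rejected' one.
(color=yellow, weight=5, texture=rough, material=plastic) — material is plastic, hence Rejected.
(color=blue, weight=12, texture=smooth, material=plastic) — material is plastic, hence Rejected.

Rejected, Rejected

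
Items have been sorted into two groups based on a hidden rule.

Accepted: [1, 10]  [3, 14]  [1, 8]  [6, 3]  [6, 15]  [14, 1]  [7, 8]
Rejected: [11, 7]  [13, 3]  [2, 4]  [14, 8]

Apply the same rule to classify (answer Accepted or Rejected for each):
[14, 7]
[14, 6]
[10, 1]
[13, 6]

All 'Accepted' examples share one property — sum is odd — and every 'Rejected' example lacks it.

Accepted, Rejected, Accepted, Accepted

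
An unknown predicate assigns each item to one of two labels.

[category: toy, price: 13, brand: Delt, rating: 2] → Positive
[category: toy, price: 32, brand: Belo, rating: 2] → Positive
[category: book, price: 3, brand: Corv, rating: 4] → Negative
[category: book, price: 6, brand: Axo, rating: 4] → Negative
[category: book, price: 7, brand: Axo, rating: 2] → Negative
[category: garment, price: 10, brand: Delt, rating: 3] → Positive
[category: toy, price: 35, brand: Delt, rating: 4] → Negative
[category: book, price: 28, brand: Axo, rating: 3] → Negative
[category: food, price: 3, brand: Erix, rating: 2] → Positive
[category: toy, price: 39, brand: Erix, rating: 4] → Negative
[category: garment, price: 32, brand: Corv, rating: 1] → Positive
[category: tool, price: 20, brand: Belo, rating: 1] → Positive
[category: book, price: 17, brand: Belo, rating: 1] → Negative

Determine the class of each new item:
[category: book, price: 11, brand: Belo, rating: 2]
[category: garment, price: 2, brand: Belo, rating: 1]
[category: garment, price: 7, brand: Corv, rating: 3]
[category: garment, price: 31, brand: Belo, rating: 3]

Rule: category is not book AND price ≤ 32. This holds for each 'Positive' example and fails for each 'Negative' one.

Negative, Positive, Positive, Positive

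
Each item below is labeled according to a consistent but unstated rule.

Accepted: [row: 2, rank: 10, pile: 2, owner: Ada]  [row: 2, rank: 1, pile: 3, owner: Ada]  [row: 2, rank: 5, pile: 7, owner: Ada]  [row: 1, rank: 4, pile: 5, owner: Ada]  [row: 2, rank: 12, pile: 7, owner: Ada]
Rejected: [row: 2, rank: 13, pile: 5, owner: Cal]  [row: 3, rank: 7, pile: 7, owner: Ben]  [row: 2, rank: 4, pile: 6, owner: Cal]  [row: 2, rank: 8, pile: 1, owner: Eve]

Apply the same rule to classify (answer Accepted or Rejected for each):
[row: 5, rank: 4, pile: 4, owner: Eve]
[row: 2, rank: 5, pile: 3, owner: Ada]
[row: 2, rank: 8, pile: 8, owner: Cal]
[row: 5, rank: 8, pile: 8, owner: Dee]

Rejected, Accepted, Rejected, Rejected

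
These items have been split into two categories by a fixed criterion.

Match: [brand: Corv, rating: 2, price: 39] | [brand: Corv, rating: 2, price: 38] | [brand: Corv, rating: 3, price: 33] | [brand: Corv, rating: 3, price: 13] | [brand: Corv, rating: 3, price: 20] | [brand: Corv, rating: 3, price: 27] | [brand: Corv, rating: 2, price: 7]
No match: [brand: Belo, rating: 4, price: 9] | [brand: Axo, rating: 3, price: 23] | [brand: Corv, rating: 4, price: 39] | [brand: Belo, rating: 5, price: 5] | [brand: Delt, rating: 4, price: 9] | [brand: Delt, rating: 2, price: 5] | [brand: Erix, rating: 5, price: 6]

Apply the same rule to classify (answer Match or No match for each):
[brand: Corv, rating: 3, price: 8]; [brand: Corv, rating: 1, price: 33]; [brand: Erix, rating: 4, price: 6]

Match, Match, No match

'Match' ⟺ brand is Corv AND rating ≤ 3.
[brand: Corv, rating: 3, price: 8]: brand is Corv, rating = 3 — satisfies this, so Match.
[brand: Corv, rating: 1, price: 33]: brand is Corv, rating = 1 — satisfies this, so Match.
[brand: Erix, rating: 4, price: 6]: brand is Erix, rating = 4 — does not fit, so No match.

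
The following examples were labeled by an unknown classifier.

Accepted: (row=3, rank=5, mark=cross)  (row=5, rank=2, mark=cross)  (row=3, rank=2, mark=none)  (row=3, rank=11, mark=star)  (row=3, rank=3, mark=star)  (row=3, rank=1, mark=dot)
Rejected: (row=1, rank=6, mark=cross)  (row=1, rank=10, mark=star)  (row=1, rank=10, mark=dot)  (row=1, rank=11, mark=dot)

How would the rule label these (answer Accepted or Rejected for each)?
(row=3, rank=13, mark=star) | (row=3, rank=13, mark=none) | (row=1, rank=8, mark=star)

Accepted, Accepted, Rejected

The pattern is that an item is 'Accepted' exactly when: row ≥ 3.
(row=3, rank=13, mark=star) — row = 3, hence Accepted. (row=3, rank=13, mark=none) — row = 3, hence Accepted. (row=1, rank=8, mark=star) — row = 1, hence Rejected.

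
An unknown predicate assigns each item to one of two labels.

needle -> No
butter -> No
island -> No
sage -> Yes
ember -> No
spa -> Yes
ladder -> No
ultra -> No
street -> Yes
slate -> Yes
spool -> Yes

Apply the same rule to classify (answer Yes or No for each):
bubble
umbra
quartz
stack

Every 'Yes' example satisfies: starts with 's'. None of the 'No' examples do.
bubble — starts with 'b', hence No. umbra — starts with 'u', hence No. quartz — starts with 'q', hence No. stack — starts with 's', hence Yes.

No, No, No, Yes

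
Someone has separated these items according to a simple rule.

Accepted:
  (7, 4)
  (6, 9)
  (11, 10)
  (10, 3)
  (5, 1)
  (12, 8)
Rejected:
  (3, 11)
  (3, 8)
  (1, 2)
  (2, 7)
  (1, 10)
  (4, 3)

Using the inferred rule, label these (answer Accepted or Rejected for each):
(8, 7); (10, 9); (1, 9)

Accepted, Accepted, Rejected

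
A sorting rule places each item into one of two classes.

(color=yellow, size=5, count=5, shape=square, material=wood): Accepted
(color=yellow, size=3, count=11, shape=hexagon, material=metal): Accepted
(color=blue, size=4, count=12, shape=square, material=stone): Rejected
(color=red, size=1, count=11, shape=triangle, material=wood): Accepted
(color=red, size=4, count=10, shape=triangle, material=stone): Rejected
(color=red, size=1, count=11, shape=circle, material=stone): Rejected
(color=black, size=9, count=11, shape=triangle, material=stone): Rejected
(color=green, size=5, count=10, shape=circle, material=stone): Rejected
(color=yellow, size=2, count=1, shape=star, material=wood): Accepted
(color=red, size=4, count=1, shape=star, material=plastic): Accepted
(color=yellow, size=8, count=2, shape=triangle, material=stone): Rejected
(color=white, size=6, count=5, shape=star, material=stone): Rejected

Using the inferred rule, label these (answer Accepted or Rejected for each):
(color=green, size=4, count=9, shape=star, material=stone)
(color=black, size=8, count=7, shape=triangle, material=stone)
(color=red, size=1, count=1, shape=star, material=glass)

Rejected, Rejected, Accepted

Checking candidate rules against both groups, what survives is: material is not stone.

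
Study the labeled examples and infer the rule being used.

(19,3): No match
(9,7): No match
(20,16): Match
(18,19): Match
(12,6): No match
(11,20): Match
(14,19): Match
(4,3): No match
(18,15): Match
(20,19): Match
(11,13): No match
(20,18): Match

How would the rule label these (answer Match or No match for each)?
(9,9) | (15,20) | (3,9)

'Match' ⟺ sum ≥ 31.
(9,9): No match (9+9 = 18).
(15,20): Match (15+20 = 35).
(3,9): No match (3+9 = 12).

No match, Match, No match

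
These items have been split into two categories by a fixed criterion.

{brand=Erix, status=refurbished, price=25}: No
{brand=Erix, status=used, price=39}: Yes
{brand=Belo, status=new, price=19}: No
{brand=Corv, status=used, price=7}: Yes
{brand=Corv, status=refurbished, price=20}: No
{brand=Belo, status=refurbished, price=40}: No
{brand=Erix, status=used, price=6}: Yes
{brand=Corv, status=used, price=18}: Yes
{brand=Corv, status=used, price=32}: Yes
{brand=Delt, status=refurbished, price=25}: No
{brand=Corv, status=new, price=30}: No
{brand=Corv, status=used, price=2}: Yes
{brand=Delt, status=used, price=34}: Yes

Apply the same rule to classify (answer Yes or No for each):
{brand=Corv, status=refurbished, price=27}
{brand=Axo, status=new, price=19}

'Yes' ⟺ status is used.
{brand=Corv, status=refurbished, price=27}: status is refurbished — does not fit, so No.
{brand=Axo, status=new, price=19}: status is new — does not fit, so No.

No, No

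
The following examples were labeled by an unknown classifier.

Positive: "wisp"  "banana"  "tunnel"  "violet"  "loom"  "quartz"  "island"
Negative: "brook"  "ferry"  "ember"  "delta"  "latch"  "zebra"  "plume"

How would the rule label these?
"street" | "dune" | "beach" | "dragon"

Positive, Positive, Negative, Positive

Rule: even length. This holds for each 'Positive' example and fails for each 'Negative' one.
Positive: "street", since length 6. Positive: "dune", since length 4. Negative: "beach", since length 5. Positive: "dragon", since length 6.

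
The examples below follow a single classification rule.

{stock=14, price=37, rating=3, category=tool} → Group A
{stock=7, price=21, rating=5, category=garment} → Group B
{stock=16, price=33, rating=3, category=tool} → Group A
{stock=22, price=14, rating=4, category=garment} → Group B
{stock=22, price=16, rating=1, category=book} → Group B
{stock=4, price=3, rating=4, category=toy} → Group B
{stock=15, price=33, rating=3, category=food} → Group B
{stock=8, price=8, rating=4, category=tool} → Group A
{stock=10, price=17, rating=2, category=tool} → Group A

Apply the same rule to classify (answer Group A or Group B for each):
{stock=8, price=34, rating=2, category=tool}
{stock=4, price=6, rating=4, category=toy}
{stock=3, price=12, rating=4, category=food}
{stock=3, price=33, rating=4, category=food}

The common property of the 'Group A' items is: category is tool. No 'Group B' item has it.

Group A, Group B, Group B, Group B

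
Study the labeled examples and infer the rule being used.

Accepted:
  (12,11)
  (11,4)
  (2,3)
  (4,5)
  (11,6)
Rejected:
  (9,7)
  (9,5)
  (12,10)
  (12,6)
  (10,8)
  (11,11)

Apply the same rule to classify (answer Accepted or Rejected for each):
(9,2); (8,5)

All 'Accepted' examples share one property — sum is odd — and every 'Rejected' example lacks it.
Accepted: (9,2), since 9+2 = 11. Accepted: (8,5), since 8+5 = 13.

Accepted, Accepted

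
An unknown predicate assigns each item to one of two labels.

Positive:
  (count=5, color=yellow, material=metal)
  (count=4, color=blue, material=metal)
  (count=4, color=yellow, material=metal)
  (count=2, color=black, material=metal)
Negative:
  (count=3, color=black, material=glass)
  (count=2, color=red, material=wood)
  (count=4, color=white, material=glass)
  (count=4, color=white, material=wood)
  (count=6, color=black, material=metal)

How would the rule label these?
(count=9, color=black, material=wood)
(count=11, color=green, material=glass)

The pattern is that an item is 'Positive' exactly when: material is metal AND count ≤ 5.

Negative, Negative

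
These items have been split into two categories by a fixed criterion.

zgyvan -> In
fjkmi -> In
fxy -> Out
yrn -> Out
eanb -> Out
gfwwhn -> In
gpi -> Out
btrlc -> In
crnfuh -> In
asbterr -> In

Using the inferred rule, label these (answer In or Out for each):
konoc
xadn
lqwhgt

Rule: length ≥ 5. This holds for each 'In' example and fails for each 'Out' one.
In: konoc, since length 5.
Out: xadn, since length 4.
In: lqwhgt, since length 6.

In, Out, In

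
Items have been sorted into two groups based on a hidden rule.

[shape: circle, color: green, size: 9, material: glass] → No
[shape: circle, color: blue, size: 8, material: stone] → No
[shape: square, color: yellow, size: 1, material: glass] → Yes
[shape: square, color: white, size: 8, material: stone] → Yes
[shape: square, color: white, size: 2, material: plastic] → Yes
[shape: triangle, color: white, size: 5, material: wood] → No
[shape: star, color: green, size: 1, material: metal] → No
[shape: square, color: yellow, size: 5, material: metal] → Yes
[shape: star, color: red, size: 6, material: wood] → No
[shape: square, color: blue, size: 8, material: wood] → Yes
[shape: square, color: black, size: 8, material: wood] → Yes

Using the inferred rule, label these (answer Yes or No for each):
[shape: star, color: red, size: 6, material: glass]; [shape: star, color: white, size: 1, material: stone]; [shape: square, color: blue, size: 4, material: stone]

No, No, Yes

Looking at the examples, the only property every 'Yes' case has and every 'No' case lacks is: shape is square.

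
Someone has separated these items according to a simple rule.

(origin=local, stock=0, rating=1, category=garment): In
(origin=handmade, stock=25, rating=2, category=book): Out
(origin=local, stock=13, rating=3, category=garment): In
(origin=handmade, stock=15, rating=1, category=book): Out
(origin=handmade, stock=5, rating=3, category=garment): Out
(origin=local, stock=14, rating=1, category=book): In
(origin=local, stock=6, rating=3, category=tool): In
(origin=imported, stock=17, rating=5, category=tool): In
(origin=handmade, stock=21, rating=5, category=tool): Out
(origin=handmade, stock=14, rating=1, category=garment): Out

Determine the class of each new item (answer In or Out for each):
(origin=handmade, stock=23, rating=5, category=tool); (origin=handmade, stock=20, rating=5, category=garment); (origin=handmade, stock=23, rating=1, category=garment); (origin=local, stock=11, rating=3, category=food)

The common property of the 'In' items is: origin is not handmade. No 'Out' item has it.
(origin=handmade, stock=23, rating=5, category=tool): origin is handmade, fails the rule → Out.
(origin=handmade, stock=20, rating=5, category=garment): origin is handmade, fails the rule → Out.
(origin=handmade, stock=23, rating=1, category=garment): origin is handmade, fails the rule → Out.
(origin=local, stock=11, rating=3, category=food): origin is local, matches → In.

Out, Out, Out, In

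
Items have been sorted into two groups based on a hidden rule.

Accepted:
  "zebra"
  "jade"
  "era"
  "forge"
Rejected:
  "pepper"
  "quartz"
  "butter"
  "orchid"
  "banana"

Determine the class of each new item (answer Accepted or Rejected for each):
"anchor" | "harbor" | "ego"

Rejected, Rejected, Accepted

Rule: length ≤ 5. This holds for each 'Accepted' example and fails for each 'Rejected' one.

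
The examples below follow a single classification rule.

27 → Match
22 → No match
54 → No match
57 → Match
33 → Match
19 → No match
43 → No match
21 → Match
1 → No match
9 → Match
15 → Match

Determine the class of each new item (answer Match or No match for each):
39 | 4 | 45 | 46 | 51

Match, No match, Match, No match, Match

The rule appears to be: ≡ 3 (mod 6).
Match: 39, since 39 mod 6 = 3. No match: 4, since 4 mod 6 = 4. Match: 45, since 45 mod 6 = 3. No match: 46, since 46 mod 6 = 4. Match: 51, since 51 mod 6 = 3.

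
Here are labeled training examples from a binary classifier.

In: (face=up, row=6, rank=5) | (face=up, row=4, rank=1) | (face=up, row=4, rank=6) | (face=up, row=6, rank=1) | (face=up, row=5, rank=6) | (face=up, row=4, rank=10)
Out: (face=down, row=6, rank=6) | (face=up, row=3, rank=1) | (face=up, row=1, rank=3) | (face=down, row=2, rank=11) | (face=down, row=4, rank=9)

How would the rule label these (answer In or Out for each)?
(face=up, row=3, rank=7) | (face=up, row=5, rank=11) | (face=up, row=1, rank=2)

The simplest hypothesis consistent with all the labels is: face is up AND row ≥ 4.
(face=up, row=3, rank=7): face is up, row = 3, does not satisfy this → Out. (face=up, row=5, rank=11): face is up, row = 5, has this property → In. (face=up, row=1, rank=2): face is up, row = 1, does not satisfy this → Out.

Out, In, Out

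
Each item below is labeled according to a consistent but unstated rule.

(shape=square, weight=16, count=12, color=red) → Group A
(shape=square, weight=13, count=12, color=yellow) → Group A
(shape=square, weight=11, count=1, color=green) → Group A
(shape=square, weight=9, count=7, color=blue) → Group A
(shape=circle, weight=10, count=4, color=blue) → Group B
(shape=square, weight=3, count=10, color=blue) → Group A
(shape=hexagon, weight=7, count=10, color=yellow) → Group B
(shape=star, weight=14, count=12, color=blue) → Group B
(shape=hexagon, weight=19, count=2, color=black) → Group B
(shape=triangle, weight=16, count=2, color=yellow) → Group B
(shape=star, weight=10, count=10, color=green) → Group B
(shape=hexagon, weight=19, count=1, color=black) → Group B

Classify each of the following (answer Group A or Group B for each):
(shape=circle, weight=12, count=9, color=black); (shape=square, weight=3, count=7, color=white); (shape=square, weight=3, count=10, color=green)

The common property of the 'Group A' items is: shape is square. No 'Group B' item has it.

Group B, Group A, Group A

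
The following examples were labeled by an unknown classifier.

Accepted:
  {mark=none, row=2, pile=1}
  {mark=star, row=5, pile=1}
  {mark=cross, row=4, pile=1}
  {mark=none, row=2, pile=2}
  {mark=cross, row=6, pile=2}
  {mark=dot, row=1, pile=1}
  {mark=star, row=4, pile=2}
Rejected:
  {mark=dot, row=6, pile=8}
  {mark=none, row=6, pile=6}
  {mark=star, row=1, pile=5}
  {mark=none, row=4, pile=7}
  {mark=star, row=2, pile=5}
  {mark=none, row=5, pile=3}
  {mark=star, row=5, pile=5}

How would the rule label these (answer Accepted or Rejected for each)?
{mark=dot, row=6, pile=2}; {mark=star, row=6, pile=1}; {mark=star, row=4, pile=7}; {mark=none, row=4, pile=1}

'Accepted' ⟺ pile ≤ 2.
{mark=dot, row=6, pile=2} → pile = 2 → Accepted.
{mark=star, row=6, pile=1} → pile = 1 → Accepted.
{mark=star, row=4, pile=7} → pile = 7 → Rejected.
{mark=none, row=4, pile=1} → pile = 1 → Accepted.

Accepted, Accepted, Rejected, Accepted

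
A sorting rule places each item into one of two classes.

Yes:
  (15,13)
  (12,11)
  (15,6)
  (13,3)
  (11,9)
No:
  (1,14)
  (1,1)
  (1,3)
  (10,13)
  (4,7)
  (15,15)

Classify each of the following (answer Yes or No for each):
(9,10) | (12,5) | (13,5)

No, Yes, Yes

The distinguishing property — first > second — holds for all the 'Yes' cases and none of the 'No' cases.
No: (9,10), since 9 < 10.
Yes: (12,5), since 12 > 5.
Yes: (13,5), since 13 > 5.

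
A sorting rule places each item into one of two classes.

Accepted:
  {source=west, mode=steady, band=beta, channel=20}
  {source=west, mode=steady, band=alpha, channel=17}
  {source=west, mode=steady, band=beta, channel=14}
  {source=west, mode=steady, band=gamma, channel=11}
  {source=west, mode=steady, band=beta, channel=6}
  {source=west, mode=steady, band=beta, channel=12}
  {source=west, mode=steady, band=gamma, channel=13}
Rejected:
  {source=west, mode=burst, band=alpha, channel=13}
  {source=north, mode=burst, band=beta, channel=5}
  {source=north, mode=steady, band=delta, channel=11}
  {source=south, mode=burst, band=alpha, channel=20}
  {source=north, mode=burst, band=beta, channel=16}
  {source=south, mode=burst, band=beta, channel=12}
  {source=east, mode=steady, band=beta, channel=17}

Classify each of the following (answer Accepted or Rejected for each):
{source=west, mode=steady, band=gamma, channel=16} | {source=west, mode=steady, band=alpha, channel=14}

The classifier is using: source is west AND mode is steady.
{source=west, mode=steady, band=gamma, channel=16}: source is west, mode is steady, fits → Accepted. {source=west, mode=steady, band=alpha, channel=14}: source is west, mode is steady, fits → Accepted.

Accepted, Accepted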